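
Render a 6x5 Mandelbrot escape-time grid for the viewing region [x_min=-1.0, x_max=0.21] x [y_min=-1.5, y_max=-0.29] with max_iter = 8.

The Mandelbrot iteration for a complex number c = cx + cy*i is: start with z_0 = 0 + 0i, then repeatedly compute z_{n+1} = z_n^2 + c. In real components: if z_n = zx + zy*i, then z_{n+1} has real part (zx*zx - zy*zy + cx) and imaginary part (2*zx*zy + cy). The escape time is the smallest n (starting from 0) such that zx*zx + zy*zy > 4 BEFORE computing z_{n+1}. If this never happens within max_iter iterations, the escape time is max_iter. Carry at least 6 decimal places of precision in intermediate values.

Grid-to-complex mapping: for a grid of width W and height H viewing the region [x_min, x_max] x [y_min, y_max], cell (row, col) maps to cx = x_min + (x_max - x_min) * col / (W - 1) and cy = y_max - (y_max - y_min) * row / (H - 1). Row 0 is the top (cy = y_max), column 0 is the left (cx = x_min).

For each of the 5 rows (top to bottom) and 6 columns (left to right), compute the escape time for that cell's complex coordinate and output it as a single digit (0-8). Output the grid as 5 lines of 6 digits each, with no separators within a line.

(row=0, col=0): c = -1.0000 + -0.2900i → escape time 8
(row=0, col=1): c = -0.7580 + -0.2900i → escape time 8
(row=0, col=2): c = -0.5160 + -0.2900i → escape time 8
(row=0, col=3): c = -0.2740 + -0.2900i → escape time 8
(row=0, col=4): c = -0.0320 + -0.2900i → escape time 8
(row=0, col=5): c = 0.2100 + -0.2900i → escape time 8
(row=1, col=0): c = -1.0000 + -0.5925i → escape time 5
(row=1, col=1): c = -0.7580 + -0.5925i → escape time 6
(row=1, col=2): c = -0.5160 + -0.5925i → escape time 8
(row=1, col=3): c = -0.2740 + -0.5925i → escape time 8
(row=1, col=4): c = -0.0320 + -0.5925i → escape time 8
(row=1, col=5): c = 0.2100 + -0.5925i → escape time 8
(row=2, col=0): c = -1.0000 + -0.8950i → escape time 3
(row=2, col=1): c = -0.7580 + -0.8950i → escape time 4
(row=2, col=2): c = -0.5160 + -0.8950i → escape time 4
(row=2, col=3): c = -0.2740 + -0.8950i → escape time 7
(row=2, col=4): c = -0.0320 + -0.8950i → escape time 8
(row=2, col=5): c = 0.2100 + -0.8950i → escape time 4
(row=3, col=0): c = -1.0000 + -1.1975i → escape time 3
(row=3, col=1): c = -0.7580 + -1.1975i → escape time 3
(row=3, col=2): c = -0.5160 + -1.1975i → escape time 3
(row=3, col=3): c = -0.2740 + -1.1975i → escape time 3
(row=3, col=4): c = -0.0320 + -1.1975i → escape time 3
(row=3, col=5): c = 0.2100 + -1.1975i → escape time 2
(row=4, col=0): c = -1.0000 + -1.5000i → escape time 2
(row=4, col=1): c = -0.7580 + -1.5000i → escape time 2
(row=4, col=2): c = -0.5160 + -1.5000i → escape time 2
(row=4, col=3): c = -0.2740 + -1.5000i → escape time 2
(row=4, col=4): c = -0.0320 + -1.5000i → escape time 2
(row=4, col=5): c = 0.2100 + -1.5000i → escape time 2

Answer: 888888
568888
344784
333332
222222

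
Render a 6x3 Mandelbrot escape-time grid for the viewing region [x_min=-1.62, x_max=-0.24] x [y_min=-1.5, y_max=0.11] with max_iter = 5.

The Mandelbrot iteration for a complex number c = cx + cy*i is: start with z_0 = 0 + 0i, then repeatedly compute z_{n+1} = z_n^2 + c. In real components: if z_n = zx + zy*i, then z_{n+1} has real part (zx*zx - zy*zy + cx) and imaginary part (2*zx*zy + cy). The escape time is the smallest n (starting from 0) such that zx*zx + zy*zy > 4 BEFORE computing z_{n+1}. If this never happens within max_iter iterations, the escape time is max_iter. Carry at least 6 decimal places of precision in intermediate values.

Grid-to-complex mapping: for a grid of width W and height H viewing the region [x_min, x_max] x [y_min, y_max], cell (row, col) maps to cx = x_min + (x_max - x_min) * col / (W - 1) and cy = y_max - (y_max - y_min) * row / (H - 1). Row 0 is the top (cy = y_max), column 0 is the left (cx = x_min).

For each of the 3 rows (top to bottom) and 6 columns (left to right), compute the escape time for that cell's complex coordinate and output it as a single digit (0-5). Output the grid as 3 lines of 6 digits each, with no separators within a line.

Answer: 555555
333455
112222

Derivation:
(row=0, col=0): c = -1.6200 + 0.1100i → escape time 5
(row=0, col=1): c = -1.3440 + 0.1100i → escape time 5
(row=0, col=2): c = -1.0680 + 0.1100i → escape time 5
(row=0, col=3): c = -0.7920 + 0.1100i → escape time 5
(row=0, col=4): c = -0.5160 + 0.1100i → escape time 5
(row=0, col=5): c = -0.2400 + 0.1100i → escape time 5
(row=1, col=0): c = -1.6200 + -0.6950i → escape time 3
(row=1, col=1): c = -1.3440 + -0.6950i → escape time 3
(row=1, col=2): c = -1.0680 + -0.6950i → escape time 3
(row=1, col=3): c = -0.7920 + -0.6950i → escape time 4
(row=1, col=4): c = -0.5160 + -0.6950i → escape time 5
(row=1, col=5): c = -0.2400 + -0.6950i → escape time 5
(row=2, col=0): c = -1.6200 + -1.5000i → escape time 1
(row=2, col=1): c = -1.3440 + -1.5000i → escape time 1
(row=2, col=2): c = -1.0680 + -1.5000i → escape time 2
(row=2, col=3): c = -0.7920 + -1.5000i → escape time 2
(row=2, col=4): c = -0.5160 + -1.5000i → escape time 2
(row=2, col=5): c = -0.2400 + -1.5000i → escape time 2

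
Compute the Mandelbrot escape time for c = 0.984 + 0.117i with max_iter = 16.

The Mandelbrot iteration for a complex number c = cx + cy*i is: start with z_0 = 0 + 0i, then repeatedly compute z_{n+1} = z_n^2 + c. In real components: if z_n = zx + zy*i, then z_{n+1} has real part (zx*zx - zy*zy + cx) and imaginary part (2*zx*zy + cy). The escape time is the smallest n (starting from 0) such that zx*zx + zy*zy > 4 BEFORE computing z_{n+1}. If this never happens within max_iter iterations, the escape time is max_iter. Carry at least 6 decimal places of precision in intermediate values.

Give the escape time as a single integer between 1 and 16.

z_0 = 0 + 0i, c = 0.9840 + 0.1170i
Iter 1: z = 0.9840 + 0.1170i, |z|^2 = 0.9819
Iter 2: z = 1.9386 + 0.3473i, |z|^2 = 3.8786
Iter 3: z = 4.6215 + 1.4634i, |z|^2 = 23.4993
Escaped at iteration 3

Answer: 3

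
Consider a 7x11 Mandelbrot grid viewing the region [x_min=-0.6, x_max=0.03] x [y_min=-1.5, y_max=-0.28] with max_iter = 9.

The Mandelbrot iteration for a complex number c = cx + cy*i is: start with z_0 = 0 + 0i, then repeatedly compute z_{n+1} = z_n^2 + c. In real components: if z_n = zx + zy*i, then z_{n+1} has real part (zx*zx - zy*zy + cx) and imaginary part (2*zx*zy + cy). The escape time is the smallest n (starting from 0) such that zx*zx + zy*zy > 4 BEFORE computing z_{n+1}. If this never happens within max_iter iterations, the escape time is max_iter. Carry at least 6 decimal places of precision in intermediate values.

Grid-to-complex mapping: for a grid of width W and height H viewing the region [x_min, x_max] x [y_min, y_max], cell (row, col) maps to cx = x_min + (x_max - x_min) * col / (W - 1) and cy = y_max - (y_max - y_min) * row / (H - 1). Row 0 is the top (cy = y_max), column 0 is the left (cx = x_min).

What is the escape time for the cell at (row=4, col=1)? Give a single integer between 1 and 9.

Answer: 6

Derivation:
z_0 = 0 + 0i, c = -0.4950 + -0.7680i
Iter 1: z = -0.4950 + -0.7680i, |z|^2 = 0.8348
Iter 2: z = -0.8398 + -0.0077i, |z|^2 = 0.7053
Iter 3: z = 0.2102 + -0.7551i, |z|^2 = 0.6144
Iter 4: z = -1.0210 + -1.0854i, |z|^2 = 2.2206
Iter 5: z = -0.6308 + 1.4485i, |z|^2 = 2.4959
Iter 6: z = -2.1952 + -2.5953i, |z|^2 = 11.5545
Escaped at iteration 6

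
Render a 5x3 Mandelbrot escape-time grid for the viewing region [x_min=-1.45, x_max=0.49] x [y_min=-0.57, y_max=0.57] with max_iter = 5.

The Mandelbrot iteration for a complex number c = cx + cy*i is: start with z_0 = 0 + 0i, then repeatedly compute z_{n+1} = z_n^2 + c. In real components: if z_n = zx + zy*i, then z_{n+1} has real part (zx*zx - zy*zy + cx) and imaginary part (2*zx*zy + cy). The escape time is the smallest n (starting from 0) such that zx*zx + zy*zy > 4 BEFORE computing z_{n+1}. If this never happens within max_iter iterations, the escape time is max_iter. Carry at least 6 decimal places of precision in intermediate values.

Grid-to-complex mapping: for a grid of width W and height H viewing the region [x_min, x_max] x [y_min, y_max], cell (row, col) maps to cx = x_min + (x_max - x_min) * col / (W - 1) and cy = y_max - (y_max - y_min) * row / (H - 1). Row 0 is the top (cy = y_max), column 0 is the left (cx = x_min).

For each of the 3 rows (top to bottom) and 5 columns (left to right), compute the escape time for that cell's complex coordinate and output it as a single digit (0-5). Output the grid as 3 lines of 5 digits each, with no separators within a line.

(row=0, col=0): c = -1.4500 + 0.5700i → escape time 3
(row=0, col=1): c = -0.9650 + 0.5700i → escape time 5
(row=0, col=2): c = -0.4800 + 0.5700i → escape time 5
(row=0, col=3): c = 0.0050 + 0.5700i → escape time 5
(row=0, col=4): c = 0.4900 + 0.5700i → escape time 5
(row=1, col=0): c = -1.4500 + 0.0000i → escape time 5
(row=1, col=1): c = -0.9650 + 0.0000i → escape time 5
(row=1, col=2): c = -0.4800 + 0.0000i → escape time 5
(row=1, col=3): c = 0.0050 + 0.0000i → escape time 5
(row=1, col=4): c = 0.4900 + 0.0000i → escape time 5
(row=2, col=0): c = -1.4500 + -0.5700i → escape time 3
(row=2, col=1): c = -0.9650 + -0.5700i → escape time 5
(row=2, col=2): c = -0.4800 + -0.5700i → escape time 5
(row=2, col=3): c = 0.0050 + -0.5700i → escape time 5
(row=2, col=4): c = 0.4900 + -0.5700i → escape time 5

Answer: 35555
55555
35555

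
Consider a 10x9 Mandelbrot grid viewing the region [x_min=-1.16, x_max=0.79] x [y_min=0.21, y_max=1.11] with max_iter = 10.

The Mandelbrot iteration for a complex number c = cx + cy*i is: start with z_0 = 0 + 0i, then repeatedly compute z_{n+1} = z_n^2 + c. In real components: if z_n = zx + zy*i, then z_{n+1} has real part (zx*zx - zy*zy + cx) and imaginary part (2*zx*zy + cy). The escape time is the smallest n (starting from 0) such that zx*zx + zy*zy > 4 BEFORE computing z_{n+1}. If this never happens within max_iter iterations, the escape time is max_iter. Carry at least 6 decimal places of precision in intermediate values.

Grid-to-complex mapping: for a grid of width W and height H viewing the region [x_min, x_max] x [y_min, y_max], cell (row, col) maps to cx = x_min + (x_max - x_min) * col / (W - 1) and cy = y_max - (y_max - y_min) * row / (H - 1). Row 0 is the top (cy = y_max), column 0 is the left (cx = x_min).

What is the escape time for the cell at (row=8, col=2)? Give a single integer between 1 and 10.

z_0 = 0 + 0i, c = -0.7267 + 0.2100i
Iter 1: z = -0.7267 + 0.2100i, |z|^2 = 0.5721
Iter 2: z = -0.2427 + -0.0952i, |z|^2 = 0.0680
Iter 3: z = -0.6768 + 0.2562i, |z|^2 = 0.5237
Iter 4: z = -0.3342 + -0.1368i, |z|^2 = 0.1304
Iter 5: z = -0.6337 + 0.3015i, |z|^2 = 0.4924
Iter 6: z = -0.4160 + -0.1721i, |z|^2 = 0.2027
Iter 7: z = -0.5832 + 0.3531i, |z|^2 = 0.4649
Iter 8: z = -0.5112 + -0.2019i, |z|^2 = 0.3021
Iter 9: z = -0.5061 + 0.4165i, |z|^2 = 0.4295

Answer: 10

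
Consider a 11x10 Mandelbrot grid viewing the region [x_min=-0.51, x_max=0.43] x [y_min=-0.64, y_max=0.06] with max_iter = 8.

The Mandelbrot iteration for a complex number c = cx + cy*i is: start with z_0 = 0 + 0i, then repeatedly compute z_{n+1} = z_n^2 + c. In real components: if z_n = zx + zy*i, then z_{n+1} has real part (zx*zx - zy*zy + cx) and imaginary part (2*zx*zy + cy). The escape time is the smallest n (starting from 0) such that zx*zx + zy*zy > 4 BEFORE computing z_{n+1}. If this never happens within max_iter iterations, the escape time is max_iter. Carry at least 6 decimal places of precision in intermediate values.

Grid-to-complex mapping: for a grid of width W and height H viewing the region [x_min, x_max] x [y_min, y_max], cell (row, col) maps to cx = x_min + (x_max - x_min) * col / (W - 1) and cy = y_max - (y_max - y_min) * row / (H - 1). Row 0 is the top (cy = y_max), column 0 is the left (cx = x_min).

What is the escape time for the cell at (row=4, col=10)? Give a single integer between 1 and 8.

z_0 = 0 + 0i, c = 0.4300 + -0.2511i
Iter 1: z = 0.4300 + -0.2511i, |z|^2 = 0.2480
Iter 2: z = 0.5518 + -0.4671i, |z|^2 = 0.5227
Iter 3: z = 0.5164 + -0.7666i, |z|^2 = 0.8543
Iter 4: z = 0.1090 + -1.0428i, |z|^2 = 1.0994
Iter 5: z = -0.6456 + -0.4784i, |z|^2 = 0.6457
Iter 6: z = 0.6180 + 0.3666i, |z|^2 = 0.5163
Iter 7: z = 0.6775 + 0.2020i, |z|^2 = 0.4998

Answer: 8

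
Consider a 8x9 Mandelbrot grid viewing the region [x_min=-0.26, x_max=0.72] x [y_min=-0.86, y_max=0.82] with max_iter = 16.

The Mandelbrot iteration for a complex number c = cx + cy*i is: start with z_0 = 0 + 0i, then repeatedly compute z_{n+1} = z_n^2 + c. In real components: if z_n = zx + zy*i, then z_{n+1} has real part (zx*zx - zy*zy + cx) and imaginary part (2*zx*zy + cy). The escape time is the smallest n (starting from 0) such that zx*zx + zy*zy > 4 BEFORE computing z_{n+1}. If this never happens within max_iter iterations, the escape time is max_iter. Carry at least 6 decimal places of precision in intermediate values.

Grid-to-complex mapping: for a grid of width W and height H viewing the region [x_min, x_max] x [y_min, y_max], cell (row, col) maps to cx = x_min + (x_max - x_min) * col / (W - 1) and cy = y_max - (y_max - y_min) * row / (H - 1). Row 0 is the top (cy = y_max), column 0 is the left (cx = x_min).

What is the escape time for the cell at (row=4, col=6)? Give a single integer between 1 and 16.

Answer: 4

Derivation:
z_0 = 0 + 0i, c = 0.5800 + -0.0200i
Iter 1: z = 0.5800 + -0.0200i, |z|^2 = 0.3368
Iter 2: z = 0.9160 + -0.0432i, |z|^2 = 0.8409
Iter 3: z = 1.4172 + -0.0991i, |z|^2 = 2.0183
Iter 4: z = 2.5786 + -0.3010i, |z|^2 = 6.7398
Escaped at iteration 4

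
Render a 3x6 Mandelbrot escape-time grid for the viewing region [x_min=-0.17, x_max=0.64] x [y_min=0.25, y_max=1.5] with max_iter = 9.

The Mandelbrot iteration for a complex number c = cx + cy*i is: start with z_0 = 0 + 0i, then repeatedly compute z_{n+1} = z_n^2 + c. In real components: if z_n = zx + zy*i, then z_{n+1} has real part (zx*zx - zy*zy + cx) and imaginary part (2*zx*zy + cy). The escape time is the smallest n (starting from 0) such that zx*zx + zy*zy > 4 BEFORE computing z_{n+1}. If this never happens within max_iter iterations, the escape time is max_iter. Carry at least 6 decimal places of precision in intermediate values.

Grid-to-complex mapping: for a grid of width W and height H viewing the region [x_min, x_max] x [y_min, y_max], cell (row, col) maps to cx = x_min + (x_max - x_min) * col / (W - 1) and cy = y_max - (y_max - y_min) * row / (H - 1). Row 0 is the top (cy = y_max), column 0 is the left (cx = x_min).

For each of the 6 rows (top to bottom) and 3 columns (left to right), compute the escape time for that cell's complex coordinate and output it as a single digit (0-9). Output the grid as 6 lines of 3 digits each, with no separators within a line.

(row=0, col=0): c = -0.1700 + 1.5000i → escape time 2
(row=0, col=1): c = 0.2350 + 1.5000i → escape time 2
(row=0, col=2): c = 0.6400 + 1.5000i → escape time 2
(row=1, col=0): c = -0.1700 + 1.2500i → escape time 3
(row=1, col=1): c = 0.2350 + 1.2500i → escape time 2
(row=1, col=2): c = 0.6400 + 1.2500i → escape time 2
(row=2, col=0): c = -0.1700 + 1.0000i → escape time 9
(row=2, col=1): c = 0.2350 + 1.0000i → escape time 4
(row=2, col=2): c = 0.6400 + 1.0000i → escape time 2
(row=3, col=0): c = -0.1700 + 0.7500i → escape time 9
(row=3, col=1): c = 0.2350 + 0.7500i → escape time 5
(row=3, col=2): c = 0.6400 + 0.7500i → escape time 3
(row=4, col=0): c = -0.1700 + 0.5000i → escape time 9
(row=4, col=1): c = 0.2350 + 0.5000i → escape time 9
(row=4, col=2): c = 0.6400 + 0.5000i → escape time 3
(row=5, col=0): c = -0.1700 + 0.2500i → escape time 9
(row=5, col=1): c = 0.2350 + 0.2500i → escape time 9
(row=5, col=2): c = 0.6400 + 0.2500i → escape time 4

Answer: 222
322
942
953
993
994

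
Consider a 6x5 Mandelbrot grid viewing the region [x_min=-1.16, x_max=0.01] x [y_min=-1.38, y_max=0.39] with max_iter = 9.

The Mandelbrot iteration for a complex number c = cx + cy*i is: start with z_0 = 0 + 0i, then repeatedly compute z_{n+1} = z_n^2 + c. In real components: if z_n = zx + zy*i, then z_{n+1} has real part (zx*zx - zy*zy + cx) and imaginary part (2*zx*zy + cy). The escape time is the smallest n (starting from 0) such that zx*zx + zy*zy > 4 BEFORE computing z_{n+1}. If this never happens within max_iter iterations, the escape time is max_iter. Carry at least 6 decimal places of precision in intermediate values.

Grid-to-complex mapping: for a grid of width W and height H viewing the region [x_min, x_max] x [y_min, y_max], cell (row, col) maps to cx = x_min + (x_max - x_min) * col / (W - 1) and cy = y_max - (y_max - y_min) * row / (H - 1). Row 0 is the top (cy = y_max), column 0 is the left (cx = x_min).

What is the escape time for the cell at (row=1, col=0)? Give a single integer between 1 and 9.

Answer: 9

Derivation:
z_0 = 0 + 0i, c = -1.1600 + -0.0525i
Iter 1: z = -1.1600 + -0.0525i, |z|^2 = 1.3484
Iter 2: z = 0.1828 + 0.0693i, |z|^2 = 0.0382
Iter 3: z = -1.1314 + -0.0272i, |z|^2 = 1.2807
Iter 4: z = 0.1193 + 0.0090i, |z|^2 = 0.0143
Iter 5: z = -1.1459 + -0.0504i, |z|^2 = 1.3155
Iter 6: z = 0.1505 + 0.0629i, |z|^2 = 0.0266
Iter 7: z = -1.1413 + -0.0336i, |z|^2 = 1.3037
Iter 8: z = 0.1415 + 0.0241i, |z|^2 = 0.0206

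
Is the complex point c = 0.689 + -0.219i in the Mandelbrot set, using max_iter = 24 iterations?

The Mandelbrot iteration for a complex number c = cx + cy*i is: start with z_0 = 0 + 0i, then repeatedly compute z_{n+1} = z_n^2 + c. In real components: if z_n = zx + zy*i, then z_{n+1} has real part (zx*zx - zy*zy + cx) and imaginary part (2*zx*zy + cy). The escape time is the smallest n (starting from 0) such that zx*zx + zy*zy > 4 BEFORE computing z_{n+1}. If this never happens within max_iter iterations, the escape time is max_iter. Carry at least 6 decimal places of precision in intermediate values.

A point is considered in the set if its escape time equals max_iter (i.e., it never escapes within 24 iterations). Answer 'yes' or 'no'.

z_0 = 0 + 0i, c = 0.6890 + -0.2190i
Iter 1: z = 0.6890 + -0.2190i, |z|^2 = 0.5227
Iter 2: z = 1.1158 + -0.5208i, |z|^2 = 1.5161
Iter 3: z = 1.6627 + -1.3811i, |z|^2 = 4.6721
Escaped at iteration 3

Answer: no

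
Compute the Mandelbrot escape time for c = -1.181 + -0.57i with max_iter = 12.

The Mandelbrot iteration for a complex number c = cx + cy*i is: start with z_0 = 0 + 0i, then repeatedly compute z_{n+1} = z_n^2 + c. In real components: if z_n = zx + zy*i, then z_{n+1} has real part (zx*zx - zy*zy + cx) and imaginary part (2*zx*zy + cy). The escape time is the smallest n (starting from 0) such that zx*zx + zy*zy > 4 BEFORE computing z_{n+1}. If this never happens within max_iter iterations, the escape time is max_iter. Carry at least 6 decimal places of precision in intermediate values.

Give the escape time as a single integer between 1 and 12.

z_0 = 0 + 0i, c = -1.1810 + -0.5700i
Iter 1: z = -1.1810 + -0.5700i, |z|^2 = 1.7197
Iter 2: z = -0.1111 + 0.7763i, |z|^2 = 0.6151
Iter 3: z = -1.7714 + -0.7426i, |z|^2 = 3.6891
Iter 4: z = 1.4053 + 2.0607i, |z|^2 = 6.2212
Escaped at iteration 4

Answer: 4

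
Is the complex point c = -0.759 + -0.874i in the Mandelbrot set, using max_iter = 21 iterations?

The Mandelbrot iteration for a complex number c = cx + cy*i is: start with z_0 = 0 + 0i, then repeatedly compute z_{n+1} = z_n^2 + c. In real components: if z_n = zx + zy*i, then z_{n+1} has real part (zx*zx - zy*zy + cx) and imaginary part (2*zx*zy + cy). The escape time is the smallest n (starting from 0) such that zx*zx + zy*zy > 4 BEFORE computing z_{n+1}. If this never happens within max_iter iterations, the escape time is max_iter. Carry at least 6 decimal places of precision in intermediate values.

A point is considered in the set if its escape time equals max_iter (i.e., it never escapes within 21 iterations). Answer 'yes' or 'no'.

Answer: no

Derivation:
z_0 = 0 + 0i, c = -0.7590 + -0.8740i
Iter 1: z = -0.7590 + -0.8740i, |z|^2 = 1.3400
Iter 2: z = -0.9468 + 0.4527i, |z|^2 = 1.1014
Iter 3: z = -0.0675 + -1.7313i, |z|^2 = 3.0019
Iter 4: z = -3.7518 + -0.6401i, |z|^2 = 14.4857
Escaped at iteration 4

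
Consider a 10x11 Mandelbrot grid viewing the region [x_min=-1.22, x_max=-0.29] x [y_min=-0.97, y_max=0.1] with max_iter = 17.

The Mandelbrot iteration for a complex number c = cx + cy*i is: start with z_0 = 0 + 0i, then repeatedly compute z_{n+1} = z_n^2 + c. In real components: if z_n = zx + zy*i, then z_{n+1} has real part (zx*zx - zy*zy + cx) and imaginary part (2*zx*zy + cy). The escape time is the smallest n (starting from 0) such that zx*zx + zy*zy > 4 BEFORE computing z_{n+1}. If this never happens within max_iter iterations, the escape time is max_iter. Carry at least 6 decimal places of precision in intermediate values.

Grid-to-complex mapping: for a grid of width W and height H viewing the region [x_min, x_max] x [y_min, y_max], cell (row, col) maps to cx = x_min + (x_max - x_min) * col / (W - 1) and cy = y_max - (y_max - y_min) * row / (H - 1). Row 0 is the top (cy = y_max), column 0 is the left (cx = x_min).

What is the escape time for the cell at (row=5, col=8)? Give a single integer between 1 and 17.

Answer: 17

Derivation:
z_0 = 0 + 0i, c = -0.3933 + -0.4350i
Iter 1: z = -0.3933 + -0.4350i, |z|^2 = 0.3439
Iter 2: z = -0.4278 + -0.0928i, |z|^2 = 0.1917
Iter 3: z = -0.2189 + -0.3556i, |z|^2 = 0.1744
Iter 4: z = -0.4719 + -0.2793i, |z|^2 = 0.3007
Iter 5: z = -0.2487 + -0.1714i, |z|^2 = 0.0912
Iter 6: z = -0.3609 + -0.3498i, |z|^2 = 0.2525
Iter 7: z = -0.3854 + -0.1826i, |z|^2 = 0.1819
Iter 8: z = -0.2781 + -0.2943i, |z|^2 = 0.1639
Iter 9: z = -0.4026 + -0.2713i, |z|^2 = 0.2357
Iter 10: z = -0.3049 + -0.2165i, |z|^2 = 0.1398
Iter 11: z = -0.3473 + -0.3030i, |z|^2 = 0.2124
Iter 12: z = -0.3645 + -0.2246i, |z|^2 = 0.1833
Iter 13: z = -0.3109 + -0.2713i, |z|^2 = 0.1702
Iter 14: z = -0.3703 + -0.2663i, |z|^2 = 0.2080
Iter 15: z = -0.3272 + -0.2378i, |z|^2 = 0.1636
Iter 16: z = -0.3428 + -0.2794i, |z|^2 = 0.1956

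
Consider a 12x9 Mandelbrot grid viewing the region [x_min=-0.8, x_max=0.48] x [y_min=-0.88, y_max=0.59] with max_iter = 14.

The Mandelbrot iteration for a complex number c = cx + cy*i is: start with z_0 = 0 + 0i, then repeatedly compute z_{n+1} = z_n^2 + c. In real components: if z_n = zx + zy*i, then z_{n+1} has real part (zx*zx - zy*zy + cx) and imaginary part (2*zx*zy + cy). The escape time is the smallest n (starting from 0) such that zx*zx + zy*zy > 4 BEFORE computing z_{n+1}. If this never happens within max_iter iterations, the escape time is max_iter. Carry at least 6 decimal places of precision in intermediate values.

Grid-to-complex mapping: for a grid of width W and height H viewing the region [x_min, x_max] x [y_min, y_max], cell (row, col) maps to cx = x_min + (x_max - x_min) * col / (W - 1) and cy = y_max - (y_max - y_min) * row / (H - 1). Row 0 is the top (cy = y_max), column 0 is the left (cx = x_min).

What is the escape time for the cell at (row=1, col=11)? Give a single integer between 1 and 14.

Answer: 6

Derivation:
z_0 = 0 + 0i, c = 0.4800 + 0.4062i
Iter 1: z = 0.4800 + 0.4062i, |z|^2 = 0.3954
Iter 2: z = 0.5454 + 0.7963i, |z|^2 = 0.9314
Iter 3: z = 0.1434 + 1.2747i, |z|^2 = 1.6455
Iter 4: z = -1.1244 + 0.7719i, |z|^2 = 1.8600
Iter 5: z = 1.1485 + -1.3295i, |z|^2 = 3.0866
Iter 6: z = 0.0315 + -2.6476i, |z|^2 = 7.0105
Escaped at iteration 6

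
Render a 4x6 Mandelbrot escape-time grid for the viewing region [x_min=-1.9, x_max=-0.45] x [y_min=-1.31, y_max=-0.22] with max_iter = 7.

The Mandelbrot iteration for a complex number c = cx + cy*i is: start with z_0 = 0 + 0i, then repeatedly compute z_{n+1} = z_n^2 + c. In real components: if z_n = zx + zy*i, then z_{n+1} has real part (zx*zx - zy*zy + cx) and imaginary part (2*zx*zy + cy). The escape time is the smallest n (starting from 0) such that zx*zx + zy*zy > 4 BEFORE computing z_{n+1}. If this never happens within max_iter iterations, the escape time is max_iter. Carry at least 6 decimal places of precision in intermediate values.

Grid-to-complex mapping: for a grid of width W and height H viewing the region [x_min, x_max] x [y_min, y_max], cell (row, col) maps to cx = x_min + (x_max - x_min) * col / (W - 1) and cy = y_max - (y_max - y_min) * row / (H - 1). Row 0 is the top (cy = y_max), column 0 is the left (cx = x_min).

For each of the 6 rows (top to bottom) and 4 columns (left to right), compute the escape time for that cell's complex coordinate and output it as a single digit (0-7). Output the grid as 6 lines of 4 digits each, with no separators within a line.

Answer: 4577
3467
1347
1335
1234
1223

Derivation:
(row=0, col=0): c = -1.9000 + -0.2200i → escape time 4
(row=0, col=1): c = -1.4167 + -0.2200i → escape time 5
(row=0, col=2): c = -0.9333 + -0.2200i → escape time 7
(row=0, col=3): c = -0.4500 + -0.2200i → escape time 7
(row=1, col=0): c = -1.9000 + -0.4380i → escape time 3
(row=1, col=1): c = -1.4167 + -0.4380i → escape time 4
(row=1, col=2): c = -0.9333 + -0.4380i → escape time 6
(row=1, col=3): c = -0.4500 + -0.4380i → escape time 7
(row=2, col=0): c = -1.9000 + -0.6560i → escape time 1
(row=2, col=1): c = -1.4167 + -0.6560i → escape time 3
(row=2, col=2): c = -0.9333 + -0.6560i → escape time 4
(row=2, col=3): c = -0.4500 + -0.6560i → escape time 7
(row=3, col=0): c = -1.9000 + -0.8740i → escape time 1
(row=3, col=1): c = -1.4167 + -0.8740i → escape time 3
(row=3, col=2): c = -0.9333 + -0.8740i → escape time 3
(row=3, col=3): c = -0.4500 + -0.8740i → escape time 5
(row=4, col=0): c = -1.9000 + -1.0920i → escape time 1
(row=4, col=1): c = -1.4167 + -1.0920i → escape time 2
(row=4, col=2): c = -0.9333 + -1.0920i → escape time 3
(row=4, col=3): c = -0.4500 + -1.0920i → escape time 4
(row=5, col=0): c = -1.9000 + -1.3100i → escape time 1
(row=5, col=1): c = -1.4167 + -1.3100i → escape time 2
(row=5, col=2): c = -0.9333 + -1.3100i → escape time 2
(row=5, col=3): c = -0.4500 + -1.3100i → escape time 3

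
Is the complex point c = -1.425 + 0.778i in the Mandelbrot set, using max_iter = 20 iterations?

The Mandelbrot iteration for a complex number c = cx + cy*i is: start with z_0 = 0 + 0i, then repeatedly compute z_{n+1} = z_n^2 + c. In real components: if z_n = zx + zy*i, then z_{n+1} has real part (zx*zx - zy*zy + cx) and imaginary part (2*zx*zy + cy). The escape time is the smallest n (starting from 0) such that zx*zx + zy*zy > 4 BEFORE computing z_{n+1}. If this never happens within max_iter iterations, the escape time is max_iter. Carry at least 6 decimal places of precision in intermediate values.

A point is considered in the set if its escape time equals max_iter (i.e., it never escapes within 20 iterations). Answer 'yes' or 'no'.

z_0 = 0 + 0i, c = -1.4250 + 0.7780i
Iter 1: z = -1.4250 + 0.7780i, |z|^2 = 2.6359
Iter 2: z = 0.0003 + -1.4393i, |z|^2 = 2.0716
Iter 3: z = -3.4966 + 0.7770i, |z|^2 = 12.8299
Escaped at iteration 3

Answer: no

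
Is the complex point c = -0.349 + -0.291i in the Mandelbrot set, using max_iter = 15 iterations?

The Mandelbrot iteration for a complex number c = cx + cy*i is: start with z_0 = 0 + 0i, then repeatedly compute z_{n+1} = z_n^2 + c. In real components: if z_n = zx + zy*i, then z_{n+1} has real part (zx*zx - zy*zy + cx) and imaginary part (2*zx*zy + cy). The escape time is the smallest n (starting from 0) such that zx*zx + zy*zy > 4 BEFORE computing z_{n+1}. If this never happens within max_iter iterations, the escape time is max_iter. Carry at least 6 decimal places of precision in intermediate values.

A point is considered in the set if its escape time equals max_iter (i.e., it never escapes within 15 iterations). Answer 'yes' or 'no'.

Answer: yes

Derivation:
z_0 = 0 + 0i, c = -0.3490 + -0.2910i
Iter 1: z = -0.3490 + -0.2910i, |z|^2 = 0.2065
Iter 2: z = -0.3119 + -0.0879i, |z|^2 = 0.1050
Iter 3: z = -0.2595 + -0.2362i, |z|^2 = 0.1231
Iter 4: z = -0.3375 + -0.1684i, |z|^2 = 0.1423
Iter 5: z = -0.2635 + -0.1773i, |z|^2 = 0.1009
Iter 6: z = -0.3110 + -0.1976i, |z|^2 = 0.1358
Iter 7: z = -0.2913 + -0.1681i, |z|^2 = 0.1131
Iter 8: z = -0.2924 + -0.1931i, |z|^2 = 0.1228
Iter 9: z = -0.3008 + -0.1781i, |z|^2 = 0.1222
Iter 10: z = -0.2903 + -0.1839i, |z|^2 = 0.1181
Iter 11: z = -0.2986 + -0.1843i, |z|^2 = 0.1231
Iter 12: z = -0.2938 + -0.1810i, |z|^2 = 0.1191
Iter 13: z = -0.2954 + -0.1847i, |z|^2 = 0.1214
Iter 14: z = -0.2958 + -0.1819i, |z|^2 = 0.1206
Did not escape in 15 iterations → in set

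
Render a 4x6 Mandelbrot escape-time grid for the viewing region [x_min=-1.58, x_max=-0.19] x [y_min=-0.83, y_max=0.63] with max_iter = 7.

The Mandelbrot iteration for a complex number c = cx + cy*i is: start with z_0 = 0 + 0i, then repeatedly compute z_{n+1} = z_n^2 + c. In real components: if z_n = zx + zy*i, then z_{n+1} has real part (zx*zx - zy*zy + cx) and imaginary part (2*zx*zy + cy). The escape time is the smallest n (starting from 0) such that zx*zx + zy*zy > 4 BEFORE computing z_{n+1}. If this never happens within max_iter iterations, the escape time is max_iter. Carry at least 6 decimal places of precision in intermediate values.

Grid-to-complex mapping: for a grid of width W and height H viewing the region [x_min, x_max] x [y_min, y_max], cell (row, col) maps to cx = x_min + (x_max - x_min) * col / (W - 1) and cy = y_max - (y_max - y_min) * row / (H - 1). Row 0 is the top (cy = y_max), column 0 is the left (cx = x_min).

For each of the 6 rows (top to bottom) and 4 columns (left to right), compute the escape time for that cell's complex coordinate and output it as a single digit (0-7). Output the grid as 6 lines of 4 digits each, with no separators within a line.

Answer: 3477
4777
7777
5777
3577
3347

Derivation:
(row=0, col=0): c = -1.5800 + 0.6300i → escape time 3
(row=0, col=1): c = -1.1167 + 0.6300i → escape time 4
(row=0, col=2): c = -0.6533 + 0.6300i → escape time 7
(row=0, col=3): c = -0.1900 + 0.6300i → escape time 7
(row=1, col=0): c = -1.5800 + 0.3380i → escape time 4
(row=1, col=1): c = -1.1167 + 0.3380i → escape time 7
(row=1, col=2): c = -0.6533 + 0.3380i → escape time 7
(row=1, col=3): c = -0.1900 + 0.3380i → escape time 7
(row=2, col=0): c = -1.5800 + 0.0460i → escape time 7
(row=2, col=1): c = -1.1167 + 0.0460i → escape time 7
(row=2, col=2): c = -0.6533 + 0.0460i → escape time 7
(row=2, col=3): c = -0.1900 + 0.0460i → escape time 7
(row=3, col=0): c = -1.5800 + -0.2460i → escape time 5
(row=3, col=1): c = -1.1167 + -0.2460i → escape time 7
(row=3, col=2): c = -0.6533 + -0.2460i → escape time 7
(row=3, col=3): c = -0.1900 + -0.2460i → escape time 7
(row=4, col=0): c = -1.5800 + -0.5380i → escape time 3
(row=4, col=1): c = -1.1167 + -0.5380i → escape time 5
(row=4, col=2): c = -0.6533 + -0.5380i → escape time 7
(row=4, col=3): c = -0.1900 + -0.5380i → escape time 7
(row=5, col=0): c = -1.5800 + -0.8300i → escape time 3
(row=5, col=1): c = -1.1167 + -0.8300i → escape time 3
(row=5, col=2): c = -0.6533 + -0.8300i → escape time 4
(row=5, col=3): c = -0.1900 + -0.8300i → escape time 7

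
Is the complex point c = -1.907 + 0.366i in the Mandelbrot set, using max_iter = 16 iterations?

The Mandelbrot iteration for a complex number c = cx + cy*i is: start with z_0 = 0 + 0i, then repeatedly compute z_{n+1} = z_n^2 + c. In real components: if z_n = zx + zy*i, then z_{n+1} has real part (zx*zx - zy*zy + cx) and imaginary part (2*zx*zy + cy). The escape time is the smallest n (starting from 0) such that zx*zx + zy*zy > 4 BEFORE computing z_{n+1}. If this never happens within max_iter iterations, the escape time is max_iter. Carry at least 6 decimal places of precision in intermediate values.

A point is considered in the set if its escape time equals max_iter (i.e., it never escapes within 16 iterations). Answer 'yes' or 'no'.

z_0 = 0 + 0i, c = -1.9070 + 0.3660i
Iter 1: z = -1.9070 + 0.3660i, |z|^2 = 3.7706
Iter 2: z = 1.5957 + -1.0299i, |z|^2 = 3.6070
Iter 3: z = -0.4215 + -2.9209i, |z|^2 = 8.7092
Escaped at iteration 3

Answer: no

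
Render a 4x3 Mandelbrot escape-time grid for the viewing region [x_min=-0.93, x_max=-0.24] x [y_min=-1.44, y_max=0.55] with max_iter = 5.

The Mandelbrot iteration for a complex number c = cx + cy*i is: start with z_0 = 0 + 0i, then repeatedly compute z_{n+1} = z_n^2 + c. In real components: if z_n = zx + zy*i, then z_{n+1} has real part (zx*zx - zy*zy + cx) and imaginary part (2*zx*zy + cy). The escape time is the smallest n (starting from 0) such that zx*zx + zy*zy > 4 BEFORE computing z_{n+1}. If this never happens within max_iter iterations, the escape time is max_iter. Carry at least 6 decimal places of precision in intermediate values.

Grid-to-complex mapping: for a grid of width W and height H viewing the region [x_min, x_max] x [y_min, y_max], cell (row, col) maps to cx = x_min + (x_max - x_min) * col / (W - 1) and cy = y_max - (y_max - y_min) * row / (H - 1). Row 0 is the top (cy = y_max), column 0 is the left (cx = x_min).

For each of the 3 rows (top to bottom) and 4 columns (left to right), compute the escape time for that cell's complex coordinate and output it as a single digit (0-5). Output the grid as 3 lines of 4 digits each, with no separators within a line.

(row=0, col=0): c = -0.9300 + 0.5500i → escape time 5
(row=0, col=1): c = -0.7000 + 0.5500i → escape time 5
(row=0, col=2): c = -0.4700 + 0.5500i → escape time 5
(row=0, col=3): c = -0.2400 + 0.5500i → escape time 5
(row=1, col=0): c = -0.9300 + -0.4450i → escape time 5
(row=1, col=1): c = -0.7000 + -0.4450i → escape time 5
(row=1, col=2): c = -0.4700 + -0.4450i → escape time 5
(row=1, col=3): c = -0.2400 + -0.4450i → escape time 5
(row=2, col=0): c = -0.9300 + -1.4400i → escape time 2
(row=2, col=1): c = -0.7000 + -1.4400i → escape time 2
(row=2, col=2): c = -0.4700 + -1.4400i → escape time 2
(row=2, col=3): c = -0.2400 + -1.4400i → escape time 2

Answer: 5555
5555
2222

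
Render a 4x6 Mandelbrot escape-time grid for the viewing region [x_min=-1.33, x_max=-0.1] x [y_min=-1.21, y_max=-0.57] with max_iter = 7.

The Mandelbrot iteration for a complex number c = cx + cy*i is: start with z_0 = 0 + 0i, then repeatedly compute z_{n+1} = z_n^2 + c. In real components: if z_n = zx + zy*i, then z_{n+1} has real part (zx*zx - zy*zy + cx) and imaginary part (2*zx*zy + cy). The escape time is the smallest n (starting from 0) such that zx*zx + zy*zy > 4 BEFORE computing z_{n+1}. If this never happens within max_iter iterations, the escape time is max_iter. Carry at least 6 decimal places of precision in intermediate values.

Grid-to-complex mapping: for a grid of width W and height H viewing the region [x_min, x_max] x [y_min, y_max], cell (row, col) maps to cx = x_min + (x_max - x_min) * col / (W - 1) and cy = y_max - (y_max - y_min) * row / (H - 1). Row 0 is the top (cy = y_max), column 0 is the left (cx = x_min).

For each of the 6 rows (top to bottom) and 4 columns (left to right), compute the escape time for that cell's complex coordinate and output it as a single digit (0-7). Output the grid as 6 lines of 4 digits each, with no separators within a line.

(row=0, col=0): c = -1.3300 + -0.5700i → escape time 3
(row=0, col=1): c = -0.9200 + -0.5700i → escape time 5
(row=0, col=2): c = -0.5100 + -0.5700i → escape time 7
(row=0, col=3): c = -0.1000 + -0.5700i → escape time 7
(row=1, col=0): c = -1.3300 + -0.6980i → escape time 3
(row=1, col=1): c = -0.9200 + -0.6980i → escape time 4
(row=1, col=2): c = -0.5100 + -0.6980i → escape time 7
(row=1, col=3): c = -0.1000 + -0.6980i → escape time 7
(row=2, col=0): c = -1.3300 + -0.8260i → escape time 3
(row=2, col=1): c = -0.9200 + -0.8260i → escape time 3
(row=2, col=2): c = -0.5100 + -0.8260i → escape time 5
(row=2, col=3): c = -0.1000 + -0.8260i → escape time 7
(row=3, col=0): c = -1.3300 + -0.9540i → escape time 3
(row=3, col=1): c = -0.9200 + -0.9540i → escape time 3
(row=3, col=2): c = -0.5100 + -0.9540i → escape time 4
(row=3, col=3): c = -0.1000 + -0.9540i → escape time 7
(row=4, col=0): c = -1.3300 + -1.0820i → escape time 3
(row=4, col=1): c = -0.9200 + -1.0820i → escape time 3
(row=4, col=2): c = -0.5100 + -1.0820i → escape time 4
(row=4, col=3): c = -0.1000 + -1.0820i → escape time 6
(row=5, col=0): c = -1.3300 + -1.2100i → escape time 2
(row=5, col=1): c = -0.9200 + -1.2100i → escape time 3
(row=5, col=2): c = -0.5100 + -1.2100i → escape time 3
(row=5, col=3): c = -0.1000 + -1.2100i → escape time 3

Answer: 3577
3477
3357
3347
3346
2333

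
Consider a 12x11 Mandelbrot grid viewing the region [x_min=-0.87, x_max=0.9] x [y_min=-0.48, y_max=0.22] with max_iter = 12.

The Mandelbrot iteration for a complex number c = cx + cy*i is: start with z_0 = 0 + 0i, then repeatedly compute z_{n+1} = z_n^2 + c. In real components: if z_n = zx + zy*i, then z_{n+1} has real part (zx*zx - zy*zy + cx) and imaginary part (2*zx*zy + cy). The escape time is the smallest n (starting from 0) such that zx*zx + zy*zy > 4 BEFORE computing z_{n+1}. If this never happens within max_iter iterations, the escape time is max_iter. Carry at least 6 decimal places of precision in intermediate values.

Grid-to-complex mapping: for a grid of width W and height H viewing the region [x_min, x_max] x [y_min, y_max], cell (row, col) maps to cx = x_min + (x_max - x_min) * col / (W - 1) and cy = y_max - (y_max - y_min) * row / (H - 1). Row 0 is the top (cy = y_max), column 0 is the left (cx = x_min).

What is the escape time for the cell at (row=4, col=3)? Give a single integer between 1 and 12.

z_0 = 0 + 0i, c = -0.3873 + -0.0600i
Iter 1: z = -0.3873 + -0.0600i, |z|^2 = 0.1536
Iter 2: z = -0.2409 + -0.0135i, |z|^2 = 0.0582
Iter 3: z = -0.3294 + -0.0535i, |z|^2 = 0.1114
Iter 4: z = -0.2816 + -0.0248i, |z|^2 = 0.0799
Iter 5: z = -0.3086 + -0.0461i, |z|^2 = 0.0973
Iter 6: z = -0.2942 + -0.0316i, |z|^2 = 0.0875
Iter 7: z = -0.3017 + -0.0414i, |z|^2 = 0.0928
Iter 8: z = -0.2979 + -0.0350i, |z|^2 = 0.0900
Iter 9: z = -0.2997 + -0.0391i, |z|^2 = 0.0914
Iter 10: z = -0.2990 + -0.0365i, |z|^2 = 0.0907
Iter 11: z = -0.2992 + -0.0382i, |z|^2 = 0.0910

Answer: 12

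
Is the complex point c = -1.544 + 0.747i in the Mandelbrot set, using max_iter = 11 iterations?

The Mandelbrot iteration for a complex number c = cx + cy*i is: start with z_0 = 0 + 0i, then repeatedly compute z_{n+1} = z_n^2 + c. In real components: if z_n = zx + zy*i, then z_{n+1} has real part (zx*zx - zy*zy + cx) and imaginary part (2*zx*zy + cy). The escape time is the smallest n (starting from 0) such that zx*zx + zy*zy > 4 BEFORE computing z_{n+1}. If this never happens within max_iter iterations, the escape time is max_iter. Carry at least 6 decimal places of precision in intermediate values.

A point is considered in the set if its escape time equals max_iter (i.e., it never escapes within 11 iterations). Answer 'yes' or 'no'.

Answer: no

Derivation:
z_0 = 0 + 0i, c = -1.5440 + 0.7470i
Iter 1: z = -1.5440 + 0.7470i, |z|^2 = 2.9419
Iter 2: z = 0.2819 + -1.5597i, |z|^2 = 2.5123
Iter 3: z = -3.8973 + -0.1325i, |z|^2 = 15.2064
Escaped at iteration 3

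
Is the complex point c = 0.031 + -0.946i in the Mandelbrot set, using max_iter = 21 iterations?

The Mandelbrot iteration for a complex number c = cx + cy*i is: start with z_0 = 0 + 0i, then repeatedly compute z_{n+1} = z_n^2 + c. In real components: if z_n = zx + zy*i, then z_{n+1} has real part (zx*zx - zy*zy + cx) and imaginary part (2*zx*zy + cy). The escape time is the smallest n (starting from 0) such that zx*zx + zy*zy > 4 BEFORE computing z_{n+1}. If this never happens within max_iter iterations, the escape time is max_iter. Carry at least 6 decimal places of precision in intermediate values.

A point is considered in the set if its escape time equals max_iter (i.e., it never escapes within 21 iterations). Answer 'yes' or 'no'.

Answer: no

Derivation:
z_0 = 0 + 0i, c = 0.0310 + -0.9460i
Iter 1: z = 0.0310 + -0.9460i, |z|^2 = 0.8959
Iter 2: z = -0.8630 + -1.0047i, |z|^2 = 1.7540
Iter 3: z = -0.2336 + 0.7879i, |z|^2 = 0.6754
Iter 4: z = -0.5353 + -1.3142i, |z|^2 = 2.0136
Iter 5: z = -1.4096 + 0.4609i, |z|^2 = 2.1993
Iter 6: z = 1.8055 + -2.2452i, |z|^2 = 8.3008
Escaped at iteration 6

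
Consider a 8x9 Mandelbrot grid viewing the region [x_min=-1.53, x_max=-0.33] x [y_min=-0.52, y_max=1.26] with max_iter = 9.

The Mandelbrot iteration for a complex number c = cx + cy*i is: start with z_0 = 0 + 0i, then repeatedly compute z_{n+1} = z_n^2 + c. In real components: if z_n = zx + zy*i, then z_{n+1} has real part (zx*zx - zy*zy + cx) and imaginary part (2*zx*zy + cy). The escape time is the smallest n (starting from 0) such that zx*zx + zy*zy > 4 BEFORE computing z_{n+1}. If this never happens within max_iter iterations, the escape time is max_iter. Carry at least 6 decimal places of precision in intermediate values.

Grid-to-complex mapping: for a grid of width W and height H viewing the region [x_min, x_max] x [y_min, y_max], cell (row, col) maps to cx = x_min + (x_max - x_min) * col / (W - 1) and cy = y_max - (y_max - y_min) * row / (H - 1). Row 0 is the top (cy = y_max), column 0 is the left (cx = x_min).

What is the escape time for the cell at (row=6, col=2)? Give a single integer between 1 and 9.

Answer: 9

Derivation:
z_0 = 0 + 0i, c = -1.1871 + -0.0750i
Iter 1: z = -1.1871 + -0.0750i, |z|^2 = 1.4149
Iter 2: z = 0.2165 + 0.1031i, |z|^2 = 0.0575
Iter 3: z = -1.1509 + -0.0304i, |z|^2 = 1.3254
Iter 4: z = 0.1365 + -0.0051i, |z|^2 = 0.0186
Iter 5: z = -1.1685 + -0.0764i, |z|^2 = 1.3713
Iter 6: z = 0.1725 + 0.1035i, |z|^2 = 0.0405
Iter 7: z = -1.1681 + -0.0393i, |z|^2 = 1.3660
Iter 8: z = 0.1758 + 0.0167i, |z|^2 = 0.0312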